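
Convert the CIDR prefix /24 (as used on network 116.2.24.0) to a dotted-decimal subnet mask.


/24 means 24 network bits, 8 host bits
Binary: 11111111111111111111111100000000
Mask: 255.255.255.0


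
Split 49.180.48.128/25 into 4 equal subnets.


New prefix = 25 + 2 = 27
Each subnet has 32 addresses
  49.180.48.128/27
  49.180.48.160/27
  49.180.48.192/27
  49.180.48.224/27
Subnets: 49.180.48.128/27, 49.180.48.160/27, 49.180.48.192/27, 49.180.48.224/27


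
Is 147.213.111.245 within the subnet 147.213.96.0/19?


Subnet network: 147.213.96.0
Test IP AND mask: 147.213.96.0
Yes, 147.213.111.245 is in 147.213.96.0/19


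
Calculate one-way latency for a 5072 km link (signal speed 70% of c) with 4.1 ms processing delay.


Speed = 0.7 * 3e5 km/s = 210000 km/s
Propagation delay = 5072 / 210000 = 0.0242 s = 24.1524 ms
Processing delay = 4.1 ms
Total one-way latency = 28.2524 ms


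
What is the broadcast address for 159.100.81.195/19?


Network: 159.100.64.0/19
Host bits = 13
Set all host bits to 1:
Broadcast: 159.100.95.255


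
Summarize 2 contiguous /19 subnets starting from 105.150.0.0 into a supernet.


Original prefix: /19
Number of subnets: 2 = 2^1
New prefix = 19 - 1 = 18
Supernet: 105.150.0.0/18


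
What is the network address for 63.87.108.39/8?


IP:   00111111.01010111.01101100.00100111
Mask: 11111111.00000000.00000000.00000000
AND operation:
Net:  00111111.00000000.00000000.00000000
Network: 63.0.0.0/8


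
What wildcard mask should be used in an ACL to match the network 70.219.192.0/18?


Subnet mask: 255.255.192.0
Wildcard = 255.255.255.255 - subnet mask
255 - 255 = 0
255 - 255 = 0
255 - 192 = 63
255 - 0 = 255
Wildcard: 0.0.63.255


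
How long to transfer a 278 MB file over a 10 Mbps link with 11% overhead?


Effective throughput = 10 * (1 - 11/100) = 8.9 Mbps
File size in Mb = 278 * 8 = 2224 Mb
Time = 2224 / 8.9
Time = 249.8876 seconds


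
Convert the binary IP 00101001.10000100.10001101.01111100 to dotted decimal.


00101001 = 41
10000100 = 132
10001101 = 141
01111100 = 124
IP: 41.132.141.124


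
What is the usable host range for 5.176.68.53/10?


Network: 5.128.0.0
Broadcast: 5.191.255.255
First usable = network + 1
Last usable = broadcast - 1
Range: 5.128.0.1 to 5.191.255.254


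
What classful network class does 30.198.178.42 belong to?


First octet: 30
Binary: 00011110
0xxxxxxx -> Class A (1-126)
Class A, default mask 255.0.0.0 (/8)


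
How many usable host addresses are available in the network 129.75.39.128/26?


Host bits = 32 - 26 = 6
Total addresses = 2^6 = 64
Usable = total - 2 (network and broadcast)
Usable hosts: 62


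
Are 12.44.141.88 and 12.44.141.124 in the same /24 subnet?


Mask: 255.255.255.0
12.44.141.88 AND mask = 12.44.141.0
12.44.141.124 AND mask = 12.44.141.0
Yes, same subnet (12.44.141.0)


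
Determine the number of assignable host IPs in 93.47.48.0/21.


Host bits = 32 - 21 = 11
Total addresses = 2^11 = 2048
Usable = total - 2 (network and broadcast)
Usable hosts: 2046


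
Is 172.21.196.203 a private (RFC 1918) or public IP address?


RFC 1918 private ranges:
  10.0.0.0/8 (10.0.0.0 - 10.255.255.255)
  172.16.0.0/12 (172.16.0.0 - 172.31.255.255)
  192.168.0.0/16 (192.168.0.0 - 192.168.255.255)
Private (in 172.16.0.0/12)


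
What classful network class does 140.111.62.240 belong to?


First octet: 140
Binary: 10001100
10xxxxxx -> Class B (128-191)
Class B, default mask 255.255.0.0 (/16)


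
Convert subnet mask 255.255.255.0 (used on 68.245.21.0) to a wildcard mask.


Subnet mask: 255.255.255.0
Wildcard = 255.255.255.255 - subnet mask
255 - 255 = 0
255 - 255 = 0
255 - 255 = 0
255 - 0 = 255
Wildcard: 0.0.0.255


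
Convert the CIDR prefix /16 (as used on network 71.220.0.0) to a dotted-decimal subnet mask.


/16 means 16 network bits, 16 host bits
Binary: 11111111111111110000000000000000
Mask: 255.255.0.0


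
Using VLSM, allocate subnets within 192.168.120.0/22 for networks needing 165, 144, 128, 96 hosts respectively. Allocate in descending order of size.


165 hosts -> /24 (254 usable): 192.168.120.0/24
144 hosts -> /24 (254 usable): 192.168.121.0/24
128 hosts -> /24 (254 usable): 192.168.122.0/24
96 hosts -> /25 (126 usable): 192.168.123.0/25
Allocation: 192.168.120.0/24 (165 hosts, 254 usable); 192.168.121.0/24 (144 hosts, 254 usable); 192.168.122.0/24 (128 hosts, 254 usable); 192.168.123.0/25 (96 hosts, 126 usable)


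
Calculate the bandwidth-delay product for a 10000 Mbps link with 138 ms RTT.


BDP = bandwidth * RTT
= 10000 Mbps * 138 ms
= 10000 * 1e6 * 138 / 1000 bits
= 1380000000 bits
= 172500000 bytes
= 168457.0312 KB
BDP = 1380000000 bits (172500000 bytes)


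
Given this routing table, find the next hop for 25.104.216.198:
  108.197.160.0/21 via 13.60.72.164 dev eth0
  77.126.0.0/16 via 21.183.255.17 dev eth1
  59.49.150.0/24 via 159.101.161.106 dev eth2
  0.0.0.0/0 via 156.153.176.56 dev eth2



Longest prefix match for 25.104.216.198:
  /21 108.197.160.0: no
  /16 77.126.0.0: no
  /24 59.49.150.0: no
  /0 0.0.0.0: MATCH
Selected: next-hop 156.153.176.56 via eth2 (matched /0)


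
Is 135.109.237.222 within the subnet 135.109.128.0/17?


Subnet network: 135.109.128.0
Test IP AND mask: 135.109.128.0
Yes, 135.109.237.222 is in 135.109.128.0/17


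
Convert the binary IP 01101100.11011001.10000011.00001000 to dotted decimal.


01101100 = 108
11011001 = 217
10000011 = 131
00001000 = 8
IP: 108.217.131.8


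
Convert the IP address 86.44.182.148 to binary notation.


86 = 01010110
44 = 00101100
182 = 10110110
148 = 10010100
Binary: 01010110.00101100.10110110.10010100


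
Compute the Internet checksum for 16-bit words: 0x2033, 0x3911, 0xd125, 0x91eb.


Sum all words (with carry folding):
+ 0x2033 = 0x2033
+ 0x3911 = 0x5944
+ 0xd125 = 0x2a6a
+ 0x91eb = 0xbc55
One's complement: ~0xbc55
Checksum = 0x43aa


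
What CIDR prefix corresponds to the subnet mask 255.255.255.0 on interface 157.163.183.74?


Binary: 11111111.11111111.11111111.00000000
Count leading 1s
Prefix: /24


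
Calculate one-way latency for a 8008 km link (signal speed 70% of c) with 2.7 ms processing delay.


Speed = 0.7 * 3e5 km/s = 210000 km/s
Propagation delay = 8008 / 210000 = 0.0381 s = 38.1333 ms
Processing delay = 2.7 ms
Total one-way latency = 40.8333 ms


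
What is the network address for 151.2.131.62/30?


IP:   10010111.00000010.10000011.00111110
Mask: 11111111.11111111.11111111.11111100
AND operation:
Net:  10010111.00000010.10000011.00111100
Network: 151.2.131.60/30


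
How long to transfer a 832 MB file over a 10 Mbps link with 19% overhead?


Effective throughput = 10 * (1 - 19/100) = 8.1 Mbps
File size in Mb = 832 * 8 = 6656 Mb
Time = 6656 / 8.1
Time = 821.7284 seconds


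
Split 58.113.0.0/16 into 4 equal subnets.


New prefix = 16 + 2 = 18
Each subnet has 16384 addresses
  58.113.0.0/18
  58.113.64.0/18
  58.113.128.0/18
  58.113.192.0/18
Subnets: 58.113.0.0/18, 58.113.64.0/18, 58.113.128.0/18, 58.113.192.0/18


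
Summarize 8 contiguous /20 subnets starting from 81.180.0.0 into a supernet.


Original prefix: /20
Number of subnets: 8 = 2^3
New prefix = 20 - 3 = 17
Supernet: 81.180.0.0/17


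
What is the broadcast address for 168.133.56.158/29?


Network: 168.133.56.152/29
Host bits = 3
Set all host bits to 1:
Broadcast: 168.133.56.159


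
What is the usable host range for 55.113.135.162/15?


Network: 55.112.0.0
Broadcast: 55.113.255.255
First usable = network + 1
Last usable = broadcast - 1
Range: 55.112.0.1 to 55.113.255.254


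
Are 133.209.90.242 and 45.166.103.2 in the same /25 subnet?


Mask: 255.255.255.128
133.209.90.242 AND mask = 133.209.90.128
45.166.103.2 AND mask = 45.166.103.0
No, different subnets (133.209.90.128 vs 45.166.103.0)


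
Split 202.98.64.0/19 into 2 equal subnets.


New prefix = 19 + 1 = 20
Each subnet has 4096 addresses
  202.98.64.0/20
  202.98.80.0/20
Subnets: 202.98.64.0/20, 202.98.80.0/20


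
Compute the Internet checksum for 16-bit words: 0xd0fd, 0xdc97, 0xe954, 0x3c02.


Sum all words (with carry folding):
+ 0xd0fd = 0xd0fd
+ 0xdc97 = 0xad95
+ 0xe954 = 0x96ea
+ 0x3c02 = 0xd2ec
One's complement: ~0xd2ec
Checksum = 0x2d13


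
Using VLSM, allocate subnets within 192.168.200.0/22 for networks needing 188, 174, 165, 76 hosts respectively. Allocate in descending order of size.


188 hosts -> /24 (254 usable): 192.168.200.0/24
174 hosts -> /24 (254 usable): 192.168.201.0/24
165 hosts -> /24 (254 usable): 192.168.202.0/24
76 hosts -> /25 (126 usable): 192.168.203.0/25
Allocation: 192.168.200.0/24 (188 hosts, 254 usable); 192.168.201.0/24 (174 hosts, 254 usable); 192.168.202.0/24 (165 hosts, 254 usable); 192.168.203.0/25 (76 hosts, 126 usable)


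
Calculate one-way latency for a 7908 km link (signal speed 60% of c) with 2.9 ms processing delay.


Speed = 0.6 * 3e5 km/s = 180000 km/s
Propagation delay = 7908 / 180000 = 0.0439 s = 43.9333 ms
Processing delay = 2.9 ms
Total one-way latency = 46.8333 ms


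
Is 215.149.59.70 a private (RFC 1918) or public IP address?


RFC 1918 private ranges:
  10.0.0.0/8 (10.0.0.0 - 10.255.255.255)
  172.16.0.0/12 (172.16.0.0 - 172.31.255.255)
  192.168.0.0/16 (192.168.0.0 - 192.168.255.255)
Public (not in any RFC 1918 range)


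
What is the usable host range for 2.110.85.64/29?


Network: 2.110.85.64
Broadcast: 2.110.85.71
First usable = network + 1
Last usable = broadcast - 1
Range: 2.110.85.65 to 2.110.85.70


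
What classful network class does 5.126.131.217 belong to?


First octet: 5
Binary: 00000101
0xxxxxxx -> Class A (1-126)
Class A, default mask 255.0.0.0 (/8)


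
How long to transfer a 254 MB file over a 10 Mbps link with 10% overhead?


Effective throughput = 10 * (1 - 10/100) = 9 Mbps
File size in Mb = 254 * 8 = 2032 Mb
Time = 2032 / 9
Time = 225.7778 seconds


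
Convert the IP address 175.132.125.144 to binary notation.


175 = 10101111
132 = 10000100
125 = 01111101
144 = 10010000
Binary: 10101111.10000100.01111101.10010000


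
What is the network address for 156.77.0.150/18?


IP:   10011100.01001101.00000000.10010110
Mask: 11111111.11111111.11000000.00000000
AND operation:
Net:  10011100.01001101.00000000.00000000
Network: 156.77.0.0/18


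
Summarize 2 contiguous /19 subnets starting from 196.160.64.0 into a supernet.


Original prefix: /19
Number of subnets: 2 = 2^1
New prefix = 19 - 1 = 18
Supernet: 196.160.64.0/18


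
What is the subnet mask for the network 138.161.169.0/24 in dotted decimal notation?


/24 means 24 network bits, 8 host bits
Binary: 11111111111111111111111100000000
Mask: 255.255.255.0


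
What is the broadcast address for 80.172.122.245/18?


Network: 80.172.64.0/18
Host bits = 14
Set all host bits to 1:
Broadcast: 80.172.127.255


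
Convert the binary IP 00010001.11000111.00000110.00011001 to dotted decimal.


00010001 = 17
11000111 = 199
00000110 = 6
00011001 = 25
IP: 17.199.6.25


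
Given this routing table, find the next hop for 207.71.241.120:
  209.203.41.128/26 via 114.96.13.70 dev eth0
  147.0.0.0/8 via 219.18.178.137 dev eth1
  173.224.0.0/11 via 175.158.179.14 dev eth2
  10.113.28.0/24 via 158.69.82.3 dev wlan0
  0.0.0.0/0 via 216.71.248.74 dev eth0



Longest prefix match for 207.71.241.120:
  /26 209.203.41.128: no
  /8 147.0.0.0: no
  /11 173.224.0.0: no
  /24 10.113.28.0: no
  /0 0.0.0.0: MATCH
Selected: next-hop 216.71.248.74 via eth0 (matched /0)


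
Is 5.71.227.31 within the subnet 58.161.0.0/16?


Subnet network: 58.161.0.0
Test IP AND mask: 5.71.0.0
No, 5.71.227.31 is not in 58.161.0.0/16


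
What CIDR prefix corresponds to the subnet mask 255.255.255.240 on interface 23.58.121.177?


Binary: 11111111.11111111.11111111.11110000
Count leading 1s
Prefix: /28


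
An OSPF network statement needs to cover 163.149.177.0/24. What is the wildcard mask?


Subnet mask: 255.255.255.0
Wildcard = 255.255.255.255 - subnet mask
255 - 255 = 0
255 - 255 = 0
255 - 255 = 0
255 - 0 = 255
Wildcard: 0.0.0.255


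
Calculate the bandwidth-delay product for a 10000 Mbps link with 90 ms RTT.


BDP = bandwidth * RTT
= 10000 Mbps * 90 ms
= 10000 * 1e6 * 90 / 1000 bits
= 900000000 bits
= 112500000 bytes
= 109863.2812 KB
BDP = 900000000 bits (112500000 bytes)


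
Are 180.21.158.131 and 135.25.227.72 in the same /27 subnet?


Mask: 255.255.255.224
180.21.158.131 AND mask = 180.21.158.128
135.25.227.72 AND mask = 135.25.227.64
No, different subnets (180.21.158.128 vs 135.25.227.64)


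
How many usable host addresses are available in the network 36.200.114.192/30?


Host bits = 32 - 30 = 2
Total addresses = 2^2 = 4
Usable = total - 2 (network and broadcast)
Usable hosts: 2


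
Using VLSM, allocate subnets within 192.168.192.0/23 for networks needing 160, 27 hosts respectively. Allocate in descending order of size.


160 hosts -> /24 (254 usable): 192.168.192.0/24
27 hosts -> /27 (30 usable): 192.168.193.0/27
Allocation: 192.168.192.0/24 (160 hosts, 254 usable); 192.168.193.0/27 (27 hosts, 30 usable)


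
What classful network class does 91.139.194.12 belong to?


First octet: 91
Binary: 01011011
0xxxxxxx -> Class A (1-126)
Class A, default mask 255.0.0.0 (/8)


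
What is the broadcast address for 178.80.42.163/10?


Network: 178.64.0.0/10
Host bits = 22
Set all host bits to 1:
Broadcast: 178.127.255.255


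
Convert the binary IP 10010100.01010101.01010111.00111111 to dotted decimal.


10010100 = 148
01010101 = 85
01010111 = 87
00111111 = 63
IP: 148.85.87.63


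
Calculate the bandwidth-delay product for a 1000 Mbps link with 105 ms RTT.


BDP = bandwidth * RTT
= 1000 Mbps * 105 ms
= 1000 * 1e6 * 105 / 1000 bits
= 105000000 bits
= 13125000 bytes
= 12817.3828 KB
BDP = 105000000 bits (13125000 bytes)


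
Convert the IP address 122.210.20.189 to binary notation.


122 = 01111010
210 = 11010010
20 = 00010100
189 = 10111101
Binary: 01111010.11010010.00010100.10111101


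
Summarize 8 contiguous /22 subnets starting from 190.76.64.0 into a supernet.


Original prefix: /22
Number of subnets: 8 = 2^3
New prefix = 22 - 3 = 19
Supernet: 190.76.64.0/19


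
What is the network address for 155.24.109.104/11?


IP:   10011011.00011000.01101101.01101000
Mask: 11111111.11100000.00000000.00000000
AND operation:
Net:  10011011.00000000.00000000.00000000
Network: 155.0.0.0/11


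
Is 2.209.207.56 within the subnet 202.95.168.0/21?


Subnet network: 202.95.168.0
Test IP AND mask: 2.209.200.0
No, 2.209.207.56 is not in 202.95.168.0/21


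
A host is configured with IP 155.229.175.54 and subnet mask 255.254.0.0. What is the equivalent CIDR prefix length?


Binary: 11111111.11111110.00000000.00000000
Count leading 1s
Prefix: /15


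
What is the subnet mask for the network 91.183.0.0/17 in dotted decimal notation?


/17 means 17 network bits, 15 host bits
Binary: 11111111111111111000000000000000
Mask: 255.255.128.0


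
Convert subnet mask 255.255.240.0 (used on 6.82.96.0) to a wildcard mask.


Subnet mask: 255.255.240.0
Wildcard = 255.255.255.255 - subnet mask
255 - 255 = 0
255 - 255 = 0
255 - 240 = 15
255 - 0 = 255
Wildcard: 0.0.15.255


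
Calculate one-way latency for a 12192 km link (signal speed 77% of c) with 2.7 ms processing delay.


Speed = 0.77 * 3e5 km/s = 231000 km/s
Propagation delay = 12192 / 231000 = 0.0528 s = 52.7792 ms
Processing delay = 2.7 ms
Total one-way latency = 55.4792 ms


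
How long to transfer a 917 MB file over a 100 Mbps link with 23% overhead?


Effective throughput = 100 * (1 - 23/100) = 77 Mbps
File size in Mb = 917 * 8 = 7336 Mb
Time = 7336 / 77
Time = 95.2727 seconds


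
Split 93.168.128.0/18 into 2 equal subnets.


New prefix = 18 + 1 = 19
Each subnet has 8192 addresses
  93.168.128.0/19
  93.168.160.0/19
Subnets: 93.168.128.0/19, 93.168.160.0/19


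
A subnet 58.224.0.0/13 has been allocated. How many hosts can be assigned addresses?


Host bits = 32 - 13 = 19
Total addresses = 2^19 = 524288
Usable = total - 2 (network and broadcast)
Usable hosts: 524286


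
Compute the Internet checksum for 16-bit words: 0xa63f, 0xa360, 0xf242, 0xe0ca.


Sum all words (with carry folding):
+ 0xa63f = 0xa63f
+ 0xa360 = 0x49a0
+ 0xf242 = 0x3be3
+ 0xe0ca = 0x1cae
One's complement: ~0x1cae
Checksum = 0xe351


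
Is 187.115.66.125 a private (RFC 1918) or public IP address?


RFC 1918 private ranges:
  10.0.0.0/8 (10.0.0.0 - 10.255.255.255)
  172.16.0.0/12 (172.16.0.0 - 172.31.255.255)
  192.168.0.0/16 (192.168.0.0 - 192.168.255.255)
Public (not in any RFC 1918 range)


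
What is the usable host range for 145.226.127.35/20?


Network: 145.226.112.0
Broadcast: 145.226.127.255
First usable = network + 1
Last usable = broadcast - 1
Range: 145.226.112.1 to 145.226.127.254


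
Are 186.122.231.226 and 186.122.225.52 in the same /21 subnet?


Mask: 255.255.248.0
186.122.231.226 AND mask = 186.122.224.0
186.122.225.52 AND mask = 186.122.224.0
Yes, same subnet (186.122.224.0)


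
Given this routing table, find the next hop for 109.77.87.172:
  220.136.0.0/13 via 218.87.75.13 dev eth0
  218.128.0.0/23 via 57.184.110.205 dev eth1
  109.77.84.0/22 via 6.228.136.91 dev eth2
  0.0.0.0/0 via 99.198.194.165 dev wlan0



Longest prefix match for 109.77.87.172:
  /13 220.136.0.0: no
  /23 218.128.0.0: no
  /22 109.77.84.0: MATCH
  /0 0.0.0.0: MATCH
Selected: next-hop 6.228.136.91 via eth2 (matched /22)


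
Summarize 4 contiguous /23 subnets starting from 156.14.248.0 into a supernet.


Original prefix: /23
Number of subnets: 4 = 2^2
New prefix = 23 - 2 = 21
Supernet: 156.14.248.0/21


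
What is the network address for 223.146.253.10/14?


IP:   11011111.10010010.11111101.00001010
Mask: 11111111.11111100.00000000.00000000
AND operation:
Net:  11011111.10010000.00000000.00000000
Network: 223.144.0.0/14


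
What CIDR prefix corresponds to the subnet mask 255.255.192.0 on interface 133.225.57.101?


Binary: 11111111.11111111.11000000.00000000
Count leading 1s
Prefix: /18


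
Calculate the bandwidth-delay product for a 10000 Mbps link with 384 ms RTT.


BDP = bandwidth * RTT
= 10000 Mbps * 384 ms
= 10000 * 1e6 * 384 / 1000 bits
= 3840000000 bits
= 480000000 bytes
= 468750 KB
BDP = 3840000000 bits (480000000 bytes)


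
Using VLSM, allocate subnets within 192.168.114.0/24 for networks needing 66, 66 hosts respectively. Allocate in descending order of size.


66 hosts -> /25 (126 usable): 192.168.114.0/25
66 hosts -> /25 (126 usable): 192.168.114.128/25
Allocation: 192.168.114.0/25 (66 hosts, 126 usable); 192.168.114.128/25 (66 hosts, 126 usable)


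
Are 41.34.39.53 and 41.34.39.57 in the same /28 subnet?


Mask: 255.255.255.240
41.34.39.53 AND mask = 41.34.39.48
41.34.39.57 AND mask = 41.34.39.48
Yes, same subnet (41.34.39.48)


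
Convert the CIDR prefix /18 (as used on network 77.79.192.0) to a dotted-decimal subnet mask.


/18 means 18 network bits, 14 host bits
Binary: 11111111111111111100000000000000
Mask: 255.255.192.0


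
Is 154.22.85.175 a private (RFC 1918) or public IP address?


RFC 1918 private ranges:
  10.0.0.0/8 (10.0.0.0 - 10.255.255.255)
  172.16.0.0/12 (172.16.0.0 - 172.31.255.255)
  192.168.0.0/16 (192.168.0.0 - 192.168.255.255)
Public (not in any RFC 1918 range)


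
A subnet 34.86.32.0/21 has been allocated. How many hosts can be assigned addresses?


Host bits = 32 - 21 = 11
Total addresses = 2^11 = 2048
Usable = total - 2 (network and broadcast)
Usable hosts: 2046


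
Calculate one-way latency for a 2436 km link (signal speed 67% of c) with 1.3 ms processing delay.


Speed = 0.67 * 3e5 km/s = 201000 km/s
Propagation delay = 2436 / 201000 = 0.0121 s = 12.1194 ms
Processing delay = 1.3 ms
Total one-way latency = 13.4194 ms


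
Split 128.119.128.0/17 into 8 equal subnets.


New prefix = 17 + 3 = 20
Each subnet has 4096 addresses
  128.119.128.0/20
  128.119.144.0/20
  128.119.160.0/20
  128.119.176.0/20
  128.119.192.0/20
  128.119.208.0/20
  128.119.224.0/20
  128.119.240.0/20
Subnets: 128.119.128.0/20, 128.119.144.0/20, 128.119.160.0/20, 128.119.176.0/20, 128.119.192.0/20, 128.119.208.0/20, 128.119.224.0/20, 128.119.240.0/20


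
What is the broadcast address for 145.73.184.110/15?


Network: 145.72.0.0/15
Host bits = 17
Set all host bits to 1:
Broadcast: 145.73.255.255


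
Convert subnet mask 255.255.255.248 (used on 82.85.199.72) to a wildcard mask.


Subnet mask: 255.255.255.248
Wildcard = 255.255.255.255 - subnet mask
255 - 255 = 0
255 - 255 = 0
255 - 255 = 0
255 - 248 = 7
Wildcard: 0.0.0.7


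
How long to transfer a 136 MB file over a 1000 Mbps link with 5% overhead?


Effective throughput = 1000 * (1 - 5/100) = 950 Mbps
File size in Mb = 136 * 8 = 1088 Mb
Time = 1088 / 950
Time = 1.1453 seconds


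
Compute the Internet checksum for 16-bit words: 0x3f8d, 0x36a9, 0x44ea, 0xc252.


Sum all words (with carry folding):
+ 0x3f8d = 0x3f8d
+ 0x36a9 = 0x7636
+ 0x44ea = 0xbb20
+ 0xc252 = 0x7d73
One's complement: ~0x7d73
Checksum = 0x828c


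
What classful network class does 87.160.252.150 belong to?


First octet: 87
Binary: 01010111
0xxxxxxx -> Class A (1-126)
Class A, default mask 255.0.0.0 (/8)


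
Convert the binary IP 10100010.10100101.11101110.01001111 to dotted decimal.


10100010 = 162
10100101 = 165
11101110 = 238
01001111 = 79
IP: 162.165.238.79


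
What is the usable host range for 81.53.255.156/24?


Network: 81.53.255.0
Broadcast: 81.53.255.255
First usable = network + 1
Last usable = broadcast - 1
Range: 81.53.255.1 to 81.53.255.254


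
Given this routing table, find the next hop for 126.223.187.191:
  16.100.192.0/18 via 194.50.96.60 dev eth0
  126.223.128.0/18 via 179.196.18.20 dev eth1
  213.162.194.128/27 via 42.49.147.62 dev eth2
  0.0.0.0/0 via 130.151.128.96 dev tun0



Longest prefix match for 126.223.187.191:
  /18 16.100.192.0: no
  /18 126.223.128.0: MATCH
  /27 213.162.194.128: no
  /0 0.0.0.0: MATCH
Selected: next-hop 179.196.18.20 via eth1 (matched /18)


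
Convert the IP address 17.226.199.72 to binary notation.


17 = 00010001
226 = 11100010
199 = 11000111
72 = 01001000
Binary: 00010001.11100010.11000111.01001000


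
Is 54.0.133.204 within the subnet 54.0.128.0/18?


Subnet network: 54.0.128.0
Test IP AND mask: 54.0.128.0
Yes, 54.0.133.204 is in 54.0.128.0/18


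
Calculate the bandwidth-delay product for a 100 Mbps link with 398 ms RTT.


BDP = bandwidth * RTT
= 100 Mbps * 398 ms
= 100 * 1e6 * 398 / 1000 bits
= 39800000 bits
= 4975000 bytes
= 4858.3984 KB
BDP = 39800000 bits (4975000 bytes)


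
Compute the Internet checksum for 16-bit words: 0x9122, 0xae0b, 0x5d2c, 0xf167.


Sum all words (with carry folding):
+ 0x9122 = 0x9122
+ 0xae0b = 0x3f2e
+ 0x5d2c = 0x9c5a
+ 0xf167 = 0x8dc2
One's complement: ~0x8dc2
Checksum = 0x723d


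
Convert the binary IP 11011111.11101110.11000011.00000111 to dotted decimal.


11011111 = 223
11101110 = 238
11000011 = 195
00000111 = 7
IP: 223.238.195.7


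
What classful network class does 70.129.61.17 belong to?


First octet: 70
Binary: 01000110
0xxxxxxx -> Class A (1-126)
Class A, default mask 255.0.0.0 (/8)


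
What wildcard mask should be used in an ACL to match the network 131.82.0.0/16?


Subnet mask: 255.255.0.0
Wildcard = 255.255.255.255 - subnet mask
255 - 255 = 0
255 - 255 = 0
255 - 0 = 255
255 - 0 = 255
Wildcard: 0.0.255.255


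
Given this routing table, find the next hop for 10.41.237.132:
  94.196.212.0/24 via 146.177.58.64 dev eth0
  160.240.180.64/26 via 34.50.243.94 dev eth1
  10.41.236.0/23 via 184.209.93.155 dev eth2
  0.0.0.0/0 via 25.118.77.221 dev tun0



Longest prefix match for 10.41.237.132:
  /24 94.196.212.0: no
  /26 160.240.180.64: no
  /23 10.41.236.0: MATCH
  /0 0.0.0.0: MATCH
Selected: next-hop 184.209.93.155 via eth2 (matched /23)


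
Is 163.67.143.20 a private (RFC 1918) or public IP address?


RFC 1918 private ranges:
  10.0.0.0/8 (10.0.0.0 - 10.255.255.255)
  172.16.0.0/12 (172.16.0.0 - 172.31.255.255)
  192.168.0.0/16 (192.168.0.0 - 192.168.255.255)
Public (not in any RFC 1918 range)


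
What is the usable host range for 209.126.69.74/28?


Network: 209.126.69.64
Broadcast: 209.126.69.79
First usable = network + 1
Last usable = broadcast - 1
Range: 209.126.69.65 to 209.126.69.78


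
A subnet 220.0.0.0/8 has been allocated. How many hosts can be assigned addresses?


Host bits = 32 - 8 = 24
Total addresses = 2^24 = 16777216
Usable = total - 2 (network and broadcast)
Usable hosts: 16777214


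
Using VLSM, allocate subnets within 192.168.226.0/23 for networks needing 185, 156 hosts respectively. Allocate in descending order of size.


185 hosts -> /24 (254 usable): 192.168.226.0/24
156 hosts -> /24 (254 usable): 192.168.227.0/24
Allocation: 192.168.226.0/24 (185 hosts, 254 usable); 192.168.227.0/24 (156 hosts, 254 usable)


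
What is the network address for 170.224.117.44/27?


IP:   10101010.11100000.01110101.00101100
Mask: 11111111.11111111.11111111.11100000
AND operation:
Net:  10101010.11100000.01110101.00100000
Network: 170.224.117.32/27


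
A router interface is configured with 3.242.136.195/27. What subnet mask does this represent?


/27 means 27 network bits, 5 host bits
Binary: 11111111111111111111111111100000
Mask: 255.255.255.224


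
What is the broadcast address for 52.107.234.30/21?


Network: 52.107.232.0/21
Host bits = 11
Set all host bits to 1:
Broadcast: 52.107.239.255


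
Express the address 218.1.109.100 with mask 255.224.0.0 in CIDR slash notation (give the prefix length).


Binary: 11111111.11100000.00000000.00000000
Count leading 1s
Prefix: /11


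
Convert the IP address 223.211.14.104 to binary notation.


223 = 11011111
211 = 11010011
14 = 00001110
104 = 01101000
Binary: 11011111.11010011.00001110.01101000


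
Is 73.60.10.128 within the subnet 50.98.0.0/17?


Subnet network: 50.98.0.0
Test IP AND mask: 73.60.0.0
No, 73.60.10.128 is not in 50.98.0.0/17


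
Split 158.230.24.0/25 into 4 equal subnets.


New prefix = 25 + 2 = 27
Each subnet has 32 addresses
  158.230.24.0/27
  158.230.24.32/27
  158.230.24.64/27
  158.230.24.96/27
Subnets: 158.230.24.0/27, 158.230.24.32/27, 158.230.24.64/27, 158.230.24.96/27


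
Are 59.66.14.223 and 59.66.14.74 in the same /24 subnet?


Mask: 255.255.255.0
59.66.14.223 AND mask = 59.66.14.0
59.66.14.74 AND mask = 59.66.14.0
Yes, same subnet (59.66.14.0)


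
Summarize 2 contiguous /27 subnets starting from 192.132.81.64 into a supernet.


Original prefix: /27
Number of subnets: 2 = 2^1
New prefix = 27 - 1 = 26
Supernet: 192.132.81.64/26


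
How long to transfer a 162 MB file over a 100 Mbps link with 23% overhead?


Effective throughput = 100 * (1 - 23/100) = 77 Mbps
File size in Mb = 162 * 8 = 1296 Mb
Time = 1296 / 77
Time = 16.8312 seconds


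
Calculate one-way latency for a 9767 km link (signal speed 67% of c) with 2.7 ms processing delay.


Speed = 0.67 * 3e5 km/s = 201000 km/s
Propagation delay = 9767 / 201000 = 0.0486 s = 48.592 ms
Processing delay = 2.7 ms
Total one-way latency = 51.292 ms


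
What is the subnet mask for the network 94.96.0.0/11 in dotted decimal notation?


/11 means 11 network bits, 21 host bits
Binary: 11111111111000000000000000000000
Mask: 255.224.0.0


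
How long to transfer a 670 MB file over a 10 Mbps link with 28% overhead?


Effective throughput = 10 * (1 - 28/100) = 7.2 Mbps
File size in Mb = 670 * 8 = 5360 Mb
Time = 5360 / 7.2
Time = 744.4444 seconds


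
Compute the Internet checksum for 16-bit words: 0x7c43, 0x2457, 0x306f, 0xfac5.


Sum all words (with carry folding):
+ 0x7c43 = 0x7c43
+ 0x2457 = 0xa09a
+ 0x306f = 0xd109
+ 0xfac5 = 0xcbcf
One's complement: ~0xcbcf
Checksum = 0x3430


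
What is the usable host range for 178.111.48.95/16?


Network: 178.111.0.0
Broadcast: 178.111.255.255
First usable = network + 1
Last usable = broadcast - 1
Range: 178.111.0.1 to 178.111.255.254


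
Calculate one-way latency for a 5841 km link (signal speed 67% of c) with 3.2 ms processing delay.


Speed = 0.67 * 3e5 km/s = 201000 km/s
Propagation delay = 5841 / 201000 = 0.0291 s = 29.0597 ms
Processing delay = 3.2 ms
Total one-way latency = 32.2597 ms


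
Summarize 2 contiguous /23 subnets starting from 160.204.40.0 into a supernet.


Original prefix: /23
Number of subnets: 2 = 2^1
New prefix = 23 - 1 = 22
Supernet: 160.204.40.0/22


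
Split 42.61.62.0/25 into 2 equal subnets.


New prefix = 25 + 1 = 26
Each subnet has 64 addresses
  42.61.62.0/26
  42.61.62.64/26
Subnets: 42.61.62.0/26, 42.61.62.64/26


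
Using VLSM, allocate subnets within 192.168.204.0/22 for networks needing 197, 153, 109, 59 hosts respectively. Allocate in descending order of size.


197 hosts -> /24 (254 usable): 192.168.204.0/24
153 hosts -> /24 (254 usable): 192.168.205.0/24
109 hosts -> /25 (126 usable): 192.168.206.0/25
59 hosts -> /26 (62 usable): 192.168.206.128/26
Allocation: 192.168.204.0/24 (197 hosts, 254 usable); 192.168.205.0/24 (153 hosts, 254 usable); 192.168.206.0/25 (109 hosts, 126 usable); 192.168.206.128/26 (59 hosts, 62 usable)


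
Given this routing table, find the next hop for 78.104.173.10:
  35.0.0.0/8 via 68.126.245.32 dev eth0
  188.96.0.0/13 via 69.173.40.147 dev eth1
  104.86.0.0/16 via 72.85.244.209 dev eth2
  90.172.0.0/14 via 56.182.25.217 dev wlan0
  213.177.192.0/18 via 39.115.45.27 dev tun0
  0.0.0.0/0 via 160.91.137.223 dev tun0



Longest prefix match for 78.104.173.10:
  /8 35.0.0.0: no
  /13 188.96.0.0: no
  /16 104.86.0.0: no
  /14 90.172.0.0: no
  /18 213.177.192.0: no
  /0 0.0.0.0: MATCH
Selected: next-hop 160.91.137.223 via tun0 (matched /0)


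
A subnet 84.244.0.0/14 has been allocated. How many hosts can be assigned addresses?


Host bits = 32 - 14 = 18
Total addresses = 2^18 = 262144
Usable = total - 2 (network and broadcast)
Usable hosts: 262142


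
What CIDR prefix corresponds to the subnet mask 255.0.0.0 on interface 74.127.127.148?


Binary: 11111111.00000000.00000000.00000000
Count leading 1s
Prefix: /8


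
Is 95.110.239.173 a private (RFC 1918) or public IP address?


RFC 1918 private ranges:
  10.0.0.0/8 (10.0.0.0 - 10.255.255.255)
  172.16.0.0/12 (172.16.0.0 - 172.31.255.255)
  192.168.0.0/16 (192.168.0.0 - 192.168.255.255)
Public (not in any RFC 1918 range)


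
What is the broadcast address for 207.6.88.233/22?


Network: 207.6.88.0/22
Host bits = 10
Set all host bits to 1:
Broadcast: 207.6.91.255


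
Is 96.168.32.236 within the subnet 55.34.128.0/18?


Subnet network: 55.34.128.0
Test IP AND mask: 96.168.0.0
No, 96.168.32.236 is not in 55.34.128.0/18


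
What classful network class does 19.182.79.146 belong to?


First octet: 19
Binary: 00010011
0xxxxxxx -> Class A (1-126)
Class A, default mask 255.0.0.0 (/8)


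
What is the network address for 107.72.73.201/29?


IP:   01101011.01001000.01001001.11001001
Mask: 11111111.11111111.11111111.11111000
AND operation:
Net:  01101011.01001000.01001001.11001000
Network: 107.72.73.200/29


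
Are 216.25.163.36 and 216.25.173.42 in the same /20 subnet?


Mask: 255.255.240.0
216.25.163.36 AND mask = 216.25.160.0
216.25.173.42 AND mask = 216.25.160.0
Yes, same subnet (216.25.160.0)


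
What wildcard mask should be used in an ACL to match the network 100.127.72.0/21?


Subnet mask: 255.255.248.0
Wildcard = 255.255.255.255 - subnet mask
255 - 255 = 0
255 - 255 = 0
255 - 248 = 7
255 - 0 = 255
Wildcard: 0.0.7.255


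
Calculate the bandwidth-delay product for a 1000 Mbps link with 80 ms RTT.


BDP = bandwidth * RTT
= 1000 Mbps * 80 ms
= 1000 * 1e6 * 80 / 1000 bits
= 80000000 bits
= 10000000 bytes
= 9765.625 KB
BDP = 80000000 bits (10000000 bytes)


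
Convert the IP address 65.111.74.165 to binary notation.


65 = 01000001
111 = 01101111
74 = 01001010
165 = 10100101
Binary: 01000001.01101111.01001010.10100101


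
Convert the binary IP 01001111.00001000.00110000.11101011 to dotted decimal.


01001111 = 79
00001000 = 8
00110000 = 48
11101011 = 235
IP: 79.8.48.235


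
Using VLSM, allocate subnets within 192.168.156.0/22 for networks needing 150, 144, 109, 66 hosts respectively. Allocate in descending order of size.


150 hosts -> /24 (254 usable): 192.168.156.0/24
144 hosts -> /24 (254 usable): 192.168.157.0/24
109 hosts -> /25 (126 usable): 192.168.158.0/25
66 hosts -> /25 (126 usable): 192.168.158.128/25
Allocation: 192.168.156.0/24 (150 hosts, 254 usable); 192.168.157.0/24 (144 hosts, 254 usable); 192.168.158.0/25 (109 hosts, 126 usable); 192.168.158.128/25 (66 hosts, 126 usable)


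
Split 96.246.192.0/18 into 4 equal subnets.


New prefix = 18 + 2 = 20
Each subnet has 4096 addresses
  96.246.192.0/20
  96.246.208.0/20
  96.246.224.0/20
  96.246.240.0/20
Subnets: 96.246.192.0/20, 96.246.208.0/20, 96.246.224.0/20, 96.246.240.0/20


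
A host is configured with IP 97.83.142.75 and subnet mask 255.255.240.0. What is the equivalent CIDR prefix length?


Binary: 11111111.11111111.11110000.00000000
Count leading 1s
Prefix: /20


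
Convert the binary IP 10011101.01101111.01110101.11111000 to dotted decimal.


10011101 = 157
01101111 = 111
01110101 = 117
11111000 = 248
IP: 157.111.117.248


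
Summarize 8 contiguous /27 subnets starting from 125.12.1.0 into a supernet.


Original prefix: /27
Number of subnets: 8 = 2^3
New prefix = 27 - 3 = 24
Supernet: 125.12.1.0/24


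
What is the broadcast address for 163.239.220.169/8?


Network: 163.0.0.0/8
Host bits = 24
Set all host bits to 1:
Broadcast: 163.255.255.255


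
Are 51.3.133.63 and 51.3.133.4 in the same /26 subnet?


Mask: 255.255.255.192
51.3.133.63 AND mask = 51.3.133.0
51.3.133.4 AND mask = 51.3.133.0
Yes, same subnet (51.3.133.0)


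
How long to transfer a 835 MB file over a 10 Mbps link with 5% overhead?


Effective throughput = 10 * (1 - 5/100) = 9.5 Mbps
File size in Mb = 835 * 8 = 6680 Mb
Time = 6680 / 9.5
Time = 703.1579 seconds


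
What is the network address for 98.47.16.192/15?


IP:   01100010.00101111.00010000.11000000
Mask: 11111111.11111110.00000000.00000000
AND operation:
Net:  01100010.00101110.00000000.00000000
Network: 98.46.0.0/15


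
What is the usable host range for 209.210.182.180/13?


Network: 209.208.0.0
Broadcast: 209.215.255.255
First usable = network + 1
Last usable = broadcast - 1
Range: 209.208.0.1 to 209.215.255.254


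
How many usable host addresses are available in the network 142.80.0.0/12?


Host bits = 32 - 12 = 20
Total addresses = 2^20 = 1048576
Usable = total - 2 (network and broadcast)
Usable hosts: 1048574


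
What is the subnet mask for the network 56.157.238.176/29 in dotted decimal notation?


/29 means 29 network bits, 3 host bits
Binary: 11111111111111111111111111111000
Mask: 255.255.255.248


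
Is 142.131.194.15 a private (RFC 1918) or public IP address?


RFC 1918 private ranges:
  10.0.0.0/8 (10.0.0.0 - 10.255.255.255)
  172.16.0.0/12 (172.16.0.0 - 172.31.255.255)
  192.168.0.0/16 (192.168.0.0 - 192.168.255.255)
Public (not in any RFC 1918 range)


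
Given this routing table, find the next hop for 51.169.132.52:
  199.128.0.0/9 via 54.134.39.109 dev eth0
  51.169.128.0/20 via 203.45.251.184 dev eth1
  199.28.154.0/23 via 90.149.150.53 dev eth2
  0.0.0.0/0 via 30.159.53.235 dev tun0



Longest prefix match for 51.169.132.52:
  /9 199.128.0.0: no
  /20 51.169.128.0: MATCH
  /23 199.28.154.0: no
  /0 0.0.0.0: MATCH
Selected: next-hop 203.45.251.184 via eth1 (matched /20)


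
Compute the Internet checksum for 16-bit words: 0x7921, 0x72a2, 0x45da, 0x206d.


Sum all words (with carry folding):
+ 0x7921 = 0x7921
+ 0x72a2 = 0xebc3
+ 0x45da = 0x319e
+ 0x206d = 0x520b
One's complement: ~0x520b
Checksum = 0xadf4


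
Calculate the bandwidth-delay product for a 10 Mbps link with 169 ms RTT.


BDP = bandwidth * RTT
= 10 Mbps * 169 ms
= 10 * 1e6 * 169 / 1000 bits
= 1690000 bits
= 211250 bytes
= 206.2988 KB
BDP = 1690000 bits (211250 bytes)


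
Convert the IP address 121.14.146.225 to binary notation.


121 = 01111001
14 = 00001110
146 = 10010010
225 = 11100001
Binary: 01111001.00001110.10010010.11100001


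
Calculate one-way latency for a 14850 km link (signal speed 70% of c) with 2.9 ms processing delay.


Speed = 0.7 * 3e5 km/s = 210000 km/s
Propagation delay = 14850 / 210000 = 0.0707 s = 70.7143 ms
Processing delay = 2.9 ms
Total one-way latency = 73.6143 ms


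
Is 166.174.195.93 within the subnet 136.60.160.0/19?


Subnet network: 136.60.160.0
Test IP AND mask: 166.174.192.0
No, 166.174.195.93 is not in 136.60.160.0/19


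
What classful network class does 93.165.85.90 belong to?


First octet: 93
Binary: 01011101
0xxxxxxx -> Class A (1-126)
Class A, default mask 255.0.0.0 (/8)


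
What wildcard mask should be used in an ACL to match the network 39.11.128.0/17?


Subnet mask: 255.255.128.0
Wildcard = 255.255.255.255 - subnet mask
255 - 255 = 0
255 - 255 = 0
255 - 128 = 127
255 - 0 = 255
Wildcard: 0.0.127.255


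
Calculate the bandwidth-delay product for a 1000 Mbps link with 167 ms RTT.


BDP = bandwidth * RTT
= 1000 Mbps * 167 ms
= 1000 * 1e6 * 167 / 1000 bits
= 167000000 bits
= 20875000 bytes
= 20385.7422 KB
BDP = 167000000 bits (20875000 bytes)


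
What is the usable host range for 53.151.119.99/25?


Network: 53.151.119.0
Broadcast: 53.151.119.127
First usable = network + 1
Last usable = broadcast - 1
Range: 53.151.119.1 to 53.151.119.126


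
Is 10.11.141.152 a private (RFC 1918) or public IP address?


RFC 1918 private ranges:
  10.0.0.0/8 (10.0.0.0 - 10.255.255.255)
  172.16.0.0/12 (172.16.0.0 - 172.31.255.255)
  192.168.0.0/16 (192.168.0.0 - 192.168.255.255)
Private (in 10.0.0.0/8)


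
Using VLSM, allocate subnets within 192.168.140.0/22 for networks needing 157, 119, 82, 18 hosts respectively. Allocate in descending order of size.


157 hosts -> /24 (254 usable): 192.168.140.0/24
119 hosts -> /25 (126 usable): 192.168.141.0/25
82 hosts -> /25 (126 usable): 192.168.141.128/25
18 hosts -> /27 (30 usable): 192.168.142.0/27
Allocation: 192.168.140.0/24 (157 hosts, 254 usable); 192.168.141.0/25 (119 hosts, 126 usable); 192.168.141.128/25 (82 hosts, 126 usable); 192.168.142.0/27 (18 hosts, 30 usable)


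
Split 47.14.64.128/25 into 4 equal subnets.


New prefix = 25 + 2 = 27
Each subnet has 32 addresses
  47.14.64.128/27
  47.14.64.160/27
  47.14.64.192/27
  47.14.64.224/27
Subnets: 47.14.64.128/27, 47.14.64.160/27, 47.14.64.192/27, 47.14.64.224/27


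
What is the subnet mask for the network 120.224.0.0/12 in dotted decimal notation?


/12 means 12 network bits, 20 host bits
Binary: 11111111111100000000000000000000
Mask: 255.240.0.0


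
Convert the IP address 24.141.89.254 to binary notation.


24 = 00011000
141 = 10001101
89 = 01011001
254 = 11111110
Binary: 00011000.10001101.01011001.11111110


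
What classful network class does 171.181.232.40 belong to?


First octet: 171
Binary: 10101011
10xxxxxx -> Class B (128-191)
Class B, default mask 255.255.0.0 (/16)


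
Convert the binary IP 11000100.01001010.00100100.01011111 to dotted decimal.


11000100 = 196
01001010 = 74
00100100 = 36
01011111 = 95
IP: 196.74.36.95


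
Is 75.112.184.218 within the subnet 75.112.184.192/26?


Subnet network: 75.112.184.192
Test IP AND mask: 75.112.184.192
Yes, 75.112.184.218 is in 75.112.184.192/26


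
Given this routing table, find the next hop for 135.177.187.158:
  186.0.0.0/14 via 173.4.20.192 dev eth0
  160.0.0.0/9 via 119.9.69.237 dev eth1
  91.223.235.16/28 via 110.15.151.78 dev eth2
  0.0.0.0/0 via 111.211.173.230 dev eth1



Longest prefix match for 135.177.187.158:
  /14 186.0.0.0: no
  /9 160.0.0.0: no
  /28 91.223.235.16: no
  /0 0.0.0.0: MATCH
Selected: next-hop 111.211.173.230 via eth1 (matched /0)
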